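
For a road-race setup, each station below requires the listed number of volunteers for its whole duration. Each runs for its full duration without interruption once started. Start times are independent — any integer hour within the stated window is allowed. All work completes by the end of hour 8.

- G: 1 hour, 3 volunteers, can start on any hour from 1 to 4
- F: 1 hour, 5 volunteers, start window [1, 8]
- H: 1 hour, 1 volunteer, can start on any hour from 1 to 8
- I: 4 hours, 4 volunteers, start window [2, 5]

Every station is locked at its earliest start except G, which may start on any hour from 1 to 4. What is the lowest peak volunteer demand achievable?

7

G@1: h1:9  h2:4  h3:4  h4:4  h5:4  h6:0  h7:0  h8:0 → peak 9
G@2: h1:6  h2:7  h3:4  h4:4  h5:4  h6:0  h7:0  h8:0 → peak 7
G@3: h1:6  h2:4  h3:7  h4:4  h5:4  h6:0  h7:0  h8:0 → peak 7
G@4: h1:6  h2:4  h3:4  h4:7  h5:4  h6:0  h7:0  h8:0 → peak 7
Best is G@2, peak 7.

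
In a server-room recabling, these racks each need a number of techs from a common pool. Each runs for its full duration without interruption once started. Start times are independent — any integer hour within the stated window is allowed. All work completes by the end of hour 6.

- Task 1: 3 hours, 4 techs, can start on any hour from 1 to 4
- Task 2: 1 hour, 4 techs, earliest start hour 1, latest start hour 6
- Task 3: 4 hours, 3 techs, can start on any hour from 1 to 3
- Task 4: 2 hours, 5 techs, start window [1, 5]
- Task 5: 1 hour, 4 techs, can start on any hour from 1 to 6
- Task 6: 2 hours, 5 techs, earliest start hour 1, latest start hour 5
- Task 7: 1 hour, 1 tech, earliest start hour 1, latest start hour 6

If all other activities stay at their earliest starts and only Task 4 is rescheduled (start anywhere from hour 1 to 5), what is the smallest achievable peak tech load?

21

Task 4@1: h1:26  h2:17  h3:7  h4:3  h5:0  h6:0 → peak 26
Task 4@2: h1:21  h2:17  h3:12  h4:3  h5:0  h6:0 → peak 21
Task 4@3: h1:21  h2:12  h3:12  h4:8  h5:0  h6:0 → peak 21
Task 4@4: h1:21  h2:12  h3:7  h4:8  h5:5  h6:0 → peak 21
Task 4@5: h1:21  h2:12  h3:7  h4:3  h5:5  h6:5 → peak 21
Best is Task 4@2, peak 21.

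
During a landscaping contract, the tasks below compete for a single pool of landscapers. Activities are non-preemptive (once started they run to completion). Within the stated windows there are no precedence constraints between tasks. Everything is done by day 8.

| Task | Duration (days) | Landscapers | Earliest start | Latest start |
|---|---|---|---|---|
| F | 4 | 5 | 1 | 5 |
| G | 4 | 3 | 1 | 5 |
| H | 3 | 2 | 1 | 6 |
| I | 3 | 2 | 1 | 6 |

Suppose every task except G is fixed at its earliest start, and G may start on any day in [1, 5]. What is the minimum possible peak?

9

G@1: d1:12  d2:12  d3:12  d4:8  d5:0  d6:0  d7:0  d8:0 → peak 12
G@2: d1:9  d2:12  d3:12  d4:8  d5:3  d6:0  d7:0  d8:0 → peak 12
G@3: d1:9  d2:9  d3:12  d4:8  d5:3  d6:3  d7:0  d8:0 → peak 12
G@4: d1:9  d2:9  d3:9  d4:8  d5:3  d6:3  d7:3  d8:0 → peak 9
G@5: d1:9  d2:9  d3:9  d4:5  d5:3  d6:3  d7:3  d8:3 → peak 9
Best is G@4, peak 9.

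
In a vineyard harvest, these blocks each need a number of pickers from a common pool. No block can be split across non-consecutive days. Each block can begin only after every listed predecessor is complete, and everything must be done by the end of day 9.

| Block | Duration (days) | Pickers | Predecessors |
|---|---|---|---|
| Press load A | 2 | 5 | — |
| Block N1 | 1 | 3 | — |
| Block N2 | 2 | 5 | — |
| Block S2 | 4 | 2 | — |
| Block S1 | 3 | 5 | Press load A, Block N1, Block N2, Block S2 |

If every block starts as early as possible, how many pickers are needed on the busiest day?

15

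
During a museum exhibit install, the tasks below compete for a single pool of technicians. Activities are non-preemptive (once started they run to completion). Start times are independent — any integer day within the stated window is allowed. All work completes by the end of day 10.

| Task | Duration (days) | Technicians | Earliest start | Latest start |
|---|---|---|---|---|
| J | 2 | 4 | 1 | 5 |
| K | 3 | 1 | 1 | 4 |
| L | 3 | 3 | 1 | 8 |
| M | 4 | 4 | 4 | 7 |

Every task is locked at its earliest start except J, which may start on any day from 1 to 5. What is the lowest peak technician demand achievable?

8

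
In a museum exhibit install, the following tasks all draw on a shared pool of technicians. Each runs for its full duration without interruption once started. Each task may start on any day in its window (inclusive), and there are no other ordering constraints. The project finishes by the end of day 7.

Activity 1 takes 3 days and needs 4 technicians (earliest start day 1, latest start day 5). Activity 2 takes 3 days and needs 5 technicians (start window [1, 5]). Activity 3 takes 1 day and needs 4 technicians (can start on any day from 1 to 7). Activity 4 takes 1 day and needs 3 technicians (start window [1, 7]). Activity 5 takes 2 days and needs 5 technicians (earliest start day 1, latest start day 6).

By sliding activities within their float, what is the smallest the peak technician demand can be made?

9

Early-start (Activity 1@1, Activity 2@1, Activity 3@1, Activity 4@1, Activity 5@1) gives peak 21: d1:21  d2:14  d3:9  d4:0  d5:0  d6:0  d7:0.
Shift Activity 3→4, Activity 4→4, Activity 5→5.
Schedule Activity 1@1, Activity 2@1, Activity 3@4, Activity 4@4, Activity 5@5: d1:9  d2:9  d3:9  d4:7  d5:5  d6:5  d7:0 — peak 9.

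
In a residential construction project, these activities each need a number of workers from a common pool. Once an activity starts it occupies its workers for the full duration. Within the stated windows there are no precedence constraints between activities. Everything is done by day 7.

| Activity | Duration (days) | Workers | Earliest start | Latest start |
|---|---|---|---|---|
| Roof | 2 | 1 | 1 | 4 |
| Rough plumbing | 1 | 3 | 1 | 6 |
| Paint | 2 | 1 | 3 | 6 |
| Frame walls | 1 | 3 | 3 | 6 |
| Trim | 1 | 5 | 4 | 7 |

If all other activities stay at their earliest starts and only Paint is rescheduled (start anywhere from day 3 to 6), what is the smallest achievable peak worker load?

Paint@3: d1:4  d2:1  d3:4  d4:6  d5:0  d6:0  d7:0 → peak 6
Paint@4: d1:4  d2:1  d3:3  d4:6  d5:1  d6:0  d7:0 → peak 6
Paint@5: d1:4  d2:1  d3:3  d4:5  d5:1  d6:1  d7:0 → peak 5
Paint@6: d1:4  d2:1  d3:3  d4:5  d5:0  d6:1  d7:1 → peak 5
Best is Paint@5, peak 5.

5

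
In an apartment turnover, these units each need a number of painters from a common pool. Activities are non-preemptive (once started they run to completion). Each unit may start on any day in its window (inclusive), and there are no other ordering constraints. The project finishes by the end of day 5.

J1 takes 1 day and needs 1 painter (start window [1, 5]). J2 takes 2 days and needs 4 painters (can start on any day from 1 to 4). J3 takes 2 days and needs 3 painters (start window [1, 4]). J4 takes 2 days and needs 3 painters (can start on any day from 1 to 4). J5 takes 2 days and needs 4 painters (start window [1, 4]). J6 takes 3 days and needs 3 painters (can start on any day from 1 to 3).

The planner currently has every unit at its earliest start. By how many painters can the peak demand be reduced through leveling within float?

Early-start peak: d1:18  d2:17  d3:3  d4:0  d5:0 ⇒ 18.
Leveled (J1@1, J2@1, J3@3, J4@3, J5@1, J6@3): d1:9  d2:8  d3:9  d4:9  d5:3 ⇒ 9.
Reduction 18 − 9 = 9.

9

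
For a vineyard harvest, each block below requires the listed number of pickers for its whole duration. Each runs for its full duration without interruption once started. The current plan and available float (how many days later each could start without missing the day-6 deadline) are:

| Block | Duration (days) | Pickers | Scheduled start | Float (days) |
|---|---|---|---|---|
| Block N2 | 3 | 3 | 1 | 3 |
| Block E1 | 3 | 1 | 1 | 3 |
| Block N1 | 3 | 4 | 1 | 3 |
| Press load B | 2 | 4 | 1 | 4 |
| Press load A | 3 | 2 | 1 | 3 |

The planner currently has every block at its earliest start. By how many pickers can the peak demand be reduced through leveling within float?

Early-start peak: d1:14  d2:14  d3:10  d4:0  d5:0  d6:0 ⇒ 14.
Leveled (Block N2@1, Block E1@3, Block N1@4, Press load B@1, Press load A@3): d1:7  d2:7  d3:6  d4:7  d5:7  d6:4 ⇒ 7.
Reduction 14 − 7 = 7.

7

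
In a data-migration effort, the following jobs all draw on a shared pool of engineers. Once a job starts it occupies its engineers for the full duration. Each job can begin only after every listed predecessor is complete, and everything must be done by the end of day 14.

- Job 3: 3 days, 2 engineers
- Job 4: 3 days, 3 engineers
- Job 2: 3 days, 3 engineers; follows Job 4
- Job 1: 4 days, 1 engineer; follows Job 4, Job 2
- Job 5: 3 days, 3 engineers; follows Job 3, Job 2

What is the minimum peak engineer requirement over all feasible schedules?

3

Early-start (Job 3@1, Job 4@1, Job 2@4, Job 1@7, Job 5@7) gives peak 5: d1:5  d2:5  d3:5  d4:3  d5:3  d6:3  d7:4  d8:4  d9:4  d10:1  d11:0  d12:0  d13:0  d14:0.
Shift Job 3→7, Job 5→11.
Schedule Job 3@7, Job 4@1, Job 2@4, Job 1@7, Job 5@11: d1:3  d2:3  d3:3  d4:3  d5:3  d6:3  d7:3  d8:3  d9:3  d10:1  d11:3  d12:3  d13:3  d14:0 — peak 3.
Total engineer-days = 37 over 14 days ⇒ peak ≥ ⌈37/14⌉ = 3, so 3 is optimal.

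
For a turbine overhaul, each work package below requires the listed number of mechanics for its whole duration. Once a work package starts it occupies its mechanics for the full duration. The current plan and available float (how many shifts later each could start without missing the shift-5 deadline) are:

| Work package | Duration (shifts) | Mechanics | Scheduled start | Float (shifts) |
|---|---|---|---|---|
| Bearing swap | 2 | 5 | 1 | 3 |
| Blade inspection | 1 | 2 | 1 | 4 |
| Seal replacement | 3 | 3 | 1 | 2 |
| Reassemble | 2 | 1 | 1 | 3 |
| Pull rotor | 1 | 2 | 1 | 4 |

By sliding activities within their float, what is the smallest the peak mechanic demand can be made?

6

Early-start (Bearing swap@1, Blade inspection@1, Seal replacement@1, Reassemble@1, Pull rotor@1) gives peak 13: s1:13  s2:9  s3:3  s4:0  s5:0.
Shift Blade inspection→3, Seal replacement→3, Pull rotor→4.
Schedule Bearing swap@1, Blade inspection@3, Seal replacement@3, Reassemble@1, Pull rotor@4: s1:6  s2:6  s3:5  s4:5  s5:3 — peak 6.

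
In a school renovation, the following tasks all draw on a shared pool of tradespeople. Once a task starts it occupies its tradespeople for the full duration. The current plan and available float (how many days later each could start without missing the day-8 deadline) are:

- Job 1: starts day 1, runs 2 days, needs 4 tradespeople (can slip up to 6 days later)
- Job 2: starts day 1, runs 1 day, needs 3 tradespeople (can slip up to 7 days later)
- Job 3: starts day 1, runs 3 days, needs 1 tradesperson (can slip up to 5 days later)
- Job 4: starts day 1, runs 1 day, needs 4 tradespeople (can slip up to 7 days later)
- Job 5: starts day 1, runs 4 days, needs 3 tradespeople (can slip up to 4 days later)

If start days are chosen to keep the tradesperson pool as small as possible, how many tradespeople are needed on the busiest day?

4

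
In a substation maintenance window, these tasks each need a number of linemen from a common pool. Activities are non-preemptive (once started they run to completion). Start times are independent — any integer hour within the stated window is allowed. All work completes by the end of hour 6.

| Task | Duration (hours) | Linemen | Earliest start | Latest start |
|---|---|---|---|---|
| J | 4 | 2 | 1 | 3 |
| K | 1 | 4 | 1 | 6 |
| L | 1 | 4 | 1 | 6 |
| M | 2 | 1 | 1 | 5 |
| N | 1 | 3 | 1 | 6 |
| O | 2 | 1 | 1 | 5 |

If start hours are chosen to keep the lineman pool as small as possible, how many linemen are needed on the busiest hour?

Early-start (J@1, K@1, L@1, M@1, N@1, O@1) gives peak 15: h1:15  h2:4  h3:2  h4:2  h5:0  h6:0.
Shift K→5, L→6, N→3.
Schedule J@1, K@5, L@6, M@1, N@3, O@1: h1:4  h2:4  h3:5  h4:2  h5:4  h6:4 — peak 5.

5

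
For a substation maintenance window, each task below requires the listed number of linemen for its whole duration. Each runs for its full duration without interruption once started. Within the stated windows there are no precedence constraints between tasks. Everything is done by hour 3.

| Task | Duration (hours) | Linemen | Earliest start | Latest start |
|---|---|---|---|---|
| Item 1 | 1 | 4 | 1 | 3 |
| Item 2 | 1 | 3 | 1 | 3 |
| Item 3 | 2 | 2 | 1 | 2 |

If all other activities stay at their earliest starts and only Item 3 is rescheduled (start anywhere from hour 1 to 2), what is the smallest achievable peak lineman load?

7

Item 3@1: h1:9  h2:2  h3:0 → peak 9
Item 3@2: h1:7  h2:2  h3:2 → peak 7
Best is Item 3@2, peak 7.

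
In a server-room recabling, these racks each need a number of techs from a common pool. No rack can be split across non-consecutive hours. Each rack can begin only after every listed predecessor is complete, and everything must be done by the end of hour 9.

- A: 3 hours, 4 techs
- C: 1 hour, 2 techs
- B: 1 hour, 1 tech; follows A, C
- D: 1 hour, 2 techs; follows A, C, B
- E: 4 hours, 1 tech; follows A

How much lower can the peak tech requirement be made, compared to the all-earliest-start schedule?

2

Early-start peak: h1:6  h2:4  h3:4  h4:2  h5:3  h6:1  h7:1  h8:0  h9:0 ⇒ 6.
Leveled (A@1, C@4, B@5, D@6, E@4): h1:4  h2:4  h3:4  h4:3  h5:2  h6:3  h7:1  h8:0  h9:0 ⇒ 4.
Reduction 6 − 4 = 2.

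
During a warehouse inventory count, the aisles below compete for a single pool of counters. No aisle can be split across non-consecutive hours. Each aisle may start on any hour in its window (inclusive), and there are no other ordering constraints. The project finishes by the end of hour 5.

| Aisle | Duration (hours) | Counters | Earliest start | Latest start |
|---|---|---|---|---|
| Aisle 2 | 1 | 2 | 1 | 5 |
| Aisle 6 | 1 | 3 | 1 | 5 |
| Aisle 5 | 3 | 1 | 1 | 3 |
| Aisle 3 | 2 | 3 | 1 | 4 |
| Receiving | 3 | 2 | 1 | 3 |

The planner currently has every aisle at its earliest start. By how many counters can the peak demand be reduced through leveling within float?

Early-start peak: h1:11  h2:6  h3:3  h4:0  h5:0 ⇒ 11.
Leveled (Aisle 2@1, Aisle 6@2, Aisle 5@1, Aisle 3@4, Receiving@3): h1:3  h2:4  h3:3  h4:5  h5:5 ⇒ 5.
Reduction 11 − 5 = 6.

6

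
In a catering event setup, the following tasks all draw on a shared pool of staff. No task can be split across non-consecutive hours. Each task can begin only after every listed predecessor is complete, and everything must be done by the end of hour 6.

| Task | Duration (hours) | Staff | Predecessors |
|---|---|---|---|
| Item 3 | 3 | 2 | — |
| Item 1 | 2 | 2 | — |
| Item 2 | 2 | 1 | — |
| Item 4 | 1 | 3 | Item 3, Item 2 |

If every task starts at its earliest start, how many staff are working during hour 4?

3

At early start, hour 4 has: Item 4.
Demand: 3 = 3.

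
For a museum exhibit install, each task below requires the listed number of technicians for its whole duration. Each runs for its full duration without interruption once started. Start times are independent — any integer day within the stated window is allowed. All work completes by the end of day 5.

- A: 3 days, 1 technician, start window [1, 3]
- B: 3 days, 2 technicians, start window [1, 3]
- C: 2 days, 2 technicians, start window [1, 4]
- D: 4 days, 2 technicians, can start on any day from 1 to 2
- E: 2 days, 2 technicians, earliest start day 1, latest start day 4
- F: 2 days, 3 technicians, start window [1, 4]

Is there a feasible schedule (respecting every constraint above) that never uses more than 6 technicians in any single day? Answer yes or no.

Total technician-days = 31; over 5 days the average is 31/5 > 6, so some day must exceed 6.

no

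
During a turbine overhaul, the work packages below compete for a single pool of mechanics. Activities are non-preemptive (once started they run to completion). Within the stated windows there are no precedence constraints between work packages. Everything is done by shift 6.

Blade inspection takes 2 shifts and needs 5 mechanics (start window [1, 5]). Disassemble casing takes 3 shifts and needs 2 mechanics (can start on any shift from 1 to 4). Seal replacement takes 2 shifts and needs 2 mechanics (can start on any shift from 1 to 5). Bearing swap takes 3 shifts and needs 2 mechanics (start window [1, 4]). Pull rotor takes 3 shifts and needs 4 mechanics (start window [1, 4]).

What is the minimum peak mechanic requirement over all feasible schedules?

Early-start (Blade inspection@1, Disassemble casing@1, Seal replacement@1, Bearing swap@1, Pull rotor@1) gives peak 15: s1:15  s2:15  s3:8  s4:0  s5:0  s6:0.
Shift Seal replacement→3, Bearing swap→3, Pull rotor→4.
Schedule Blade inspection@1, Disassemble casing@1, Seal replacement@3, Bearing swap@3, Pull rotor@4: s1:7  s2:7  s3:6  s4:8  s5:6  s6:4 — peak 8.

8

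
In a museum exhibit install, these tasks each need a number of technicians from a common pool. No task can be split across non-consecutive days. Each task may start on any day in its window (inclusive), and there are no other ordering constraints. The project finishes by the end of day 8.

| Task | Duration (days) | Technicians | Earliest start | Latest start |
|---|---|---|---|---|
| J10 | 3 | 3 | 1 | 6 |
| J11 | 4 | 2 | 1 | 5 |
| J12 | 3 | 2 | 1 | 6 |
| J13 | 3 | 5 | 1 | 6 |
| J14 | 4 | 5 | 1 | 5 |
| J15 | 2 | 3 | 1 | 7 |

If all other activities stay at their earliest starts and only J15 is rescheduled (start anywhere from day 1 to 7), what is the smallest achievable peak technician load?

J15@1: d1:20  d2:20  d3:17  d4:7  d5:0  d6:0  d7:0  d8:0 → peak 20
J15@2: d1:17  d2:20  d3:20  d4:7  d5:0  d6:0  d7:0  d8:0 → peak 20
J15@3: d1:17  d2:17  d3:20  d4:10  d5:0  d6:0  d7:0  d8:0 → peak 20
J15@4: d1:17  d2:17  d3:17  d4:10  d5:3  d6:0  d7:0  d8:0 → peak 17
J15@5: d1:17  d2:17  d3:17  d4:7  d5:3  d6:3  d7:0  d8:0 → peak 17
J15@6: d1:17  d2:17  d3:17  d4:7  d5:0  d6:3  d7:3  d8:0 → peak 17
J15@7: d1:17  d2:17  d3:17  d4:7  d5:0  d6:0  d7:3  d8:3 → peak 17
Best is J15@4, peak 17.

17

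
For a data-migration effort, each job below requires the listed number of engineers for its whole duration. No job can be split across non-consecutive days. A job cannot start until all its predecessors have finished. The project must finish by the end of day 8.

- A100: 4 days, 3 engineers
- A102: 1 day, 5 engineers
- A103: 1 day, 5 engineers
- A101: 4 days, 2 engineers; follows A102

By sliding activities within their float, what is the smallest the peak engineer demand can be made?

Early-start (A100@1, A102@1, A103@1, A101@2) gives peak 13: d1:13  d2:5  d3:5  d4:5  d5:2  d6:0  d7:0  d8:0.
Shift A100→2, A103→6.
Schedule A100@2, A102@1, A103@6, A101@2: d1:5  d2:5  d3:5  d4:5  d5:5  d6:5  d7:0  d8:0 — peak 5.

5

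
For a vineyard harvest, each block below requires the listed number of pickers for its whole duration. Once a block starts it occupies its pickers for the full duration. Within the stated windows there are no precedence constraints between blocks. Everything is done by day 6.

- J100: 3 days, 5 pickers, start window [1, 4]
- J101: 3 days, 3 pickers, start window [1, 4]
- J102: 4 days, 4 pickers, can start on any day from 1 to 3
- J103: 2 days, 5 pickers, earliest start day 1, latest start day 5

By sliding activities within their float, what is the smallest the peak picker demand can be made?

9

Early-start (J100@1, J101@1, J102@1, J103@1) gives peak 17: d1:17  d2:17  d3:12  d4:4  d5:0  d6:0.
Shift J101→4, J103→5.
Schedule J100@1, J101@4, J102@1, J103@5: d1:9  d2:9  d3:9  d4:7  d5:8  d6:8 — peak 9.
Total picker-days = 50 over 6 days ⇒ peak ≥ ⌈50/6⌉ = 9, so 9 is optimal.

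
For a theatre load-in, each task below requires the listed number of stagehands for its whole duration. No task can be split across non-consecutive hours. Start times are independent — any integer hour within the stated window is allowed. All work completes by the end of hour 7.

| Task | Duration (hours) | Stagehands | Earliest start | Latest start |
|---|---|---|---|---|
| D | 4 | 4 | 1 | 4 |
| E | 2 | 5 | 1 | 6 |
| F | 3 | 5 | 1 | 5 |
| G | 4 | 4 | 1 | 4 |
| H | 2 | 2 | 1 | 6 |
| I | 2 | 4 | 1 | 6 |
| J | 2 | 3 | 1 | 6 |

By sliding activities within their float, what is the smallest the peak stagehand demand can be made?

Early-start (D@1, E@1, F@1, G@1, H@1, I@1, J@1) gives peak 27: h1:27  h2:27  h3:13  h4:8  h5:0  h6:0  h7:0.
Shift F→5, G→3, I→3, J→5.
Schedule D@1, E@1, F@5, G@3, H@1, I@3, J@5: h1:11  h2:11  h3:12  h4:12  h5:12  h6:12  h7:5 — peak 12.

12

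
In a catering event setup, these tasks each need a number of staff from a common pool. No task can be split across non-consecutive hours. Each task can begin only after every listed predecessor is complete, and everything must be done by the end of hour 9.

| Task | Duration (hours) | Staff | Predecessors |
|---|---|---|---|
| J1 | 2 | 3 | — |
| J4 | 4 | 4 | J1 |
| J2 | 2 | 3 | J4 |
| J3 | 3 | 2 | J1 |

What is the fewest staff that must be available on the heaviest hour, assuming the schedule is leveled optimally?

Early-start (J1@1, J4@3, J2@7, J3@3) gives peak 6: h1:3  h2:3  h3:6  h4:6  h5:6  h6:4  h7:3  h8:3  h9:0.
Shift J3→7.
Schedule J1@1, J4@3, J2@7, J3@7: h1:3  h2:3  h3:4  h4:4  h5:4  h6:4  h7:5  h8:5  h9:2 — peak 5.
No arrangement of the 19 feasible schedules does better.

5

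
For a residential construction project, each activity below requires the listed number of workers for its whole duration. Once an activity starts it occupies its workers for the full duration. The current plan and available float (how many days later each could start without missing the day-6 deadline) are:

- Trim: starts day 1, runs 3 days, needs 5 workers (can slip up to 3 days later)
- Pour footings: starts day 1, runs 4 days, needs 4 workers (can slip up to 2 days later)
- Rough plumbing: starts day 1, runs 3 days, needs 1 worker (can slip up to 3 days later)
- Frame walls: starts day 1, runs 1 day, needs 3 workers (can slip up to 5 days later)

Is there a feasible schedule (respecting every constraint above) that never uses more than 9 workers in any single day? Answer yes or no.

Schedule Trim@1, Pour footings@1, Rough plumbing@4, Frame walls@4: d1:9  d2:9  d3:9  d4:8  d5:1  d6:1 — peak 9 ≤ 9.

yes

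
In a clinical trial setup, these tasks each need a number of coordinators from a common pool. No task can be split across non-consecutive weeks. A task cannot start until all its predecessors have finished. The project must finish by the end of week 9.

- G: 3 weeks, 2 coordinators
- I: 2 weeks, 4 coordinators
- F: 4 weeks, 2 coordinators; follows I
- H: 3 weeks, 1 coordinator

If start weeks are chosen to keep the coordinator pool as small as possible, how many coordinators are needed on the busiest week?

4

Early-start (G@1, I@1, F@3, H@1) gives peak 7: w1:7  w2:7  w3:5  w4:2  w5:2  w6:2  w7:0  w8:0  w9:0.
Shift I→4, F→6.
Schedule G@1, I@4, F@6, H@1: w1:3  w2:3  w3:3  w4:4  w5:4  w6:2  w7:2  w8:2  w9:2 — peak 4.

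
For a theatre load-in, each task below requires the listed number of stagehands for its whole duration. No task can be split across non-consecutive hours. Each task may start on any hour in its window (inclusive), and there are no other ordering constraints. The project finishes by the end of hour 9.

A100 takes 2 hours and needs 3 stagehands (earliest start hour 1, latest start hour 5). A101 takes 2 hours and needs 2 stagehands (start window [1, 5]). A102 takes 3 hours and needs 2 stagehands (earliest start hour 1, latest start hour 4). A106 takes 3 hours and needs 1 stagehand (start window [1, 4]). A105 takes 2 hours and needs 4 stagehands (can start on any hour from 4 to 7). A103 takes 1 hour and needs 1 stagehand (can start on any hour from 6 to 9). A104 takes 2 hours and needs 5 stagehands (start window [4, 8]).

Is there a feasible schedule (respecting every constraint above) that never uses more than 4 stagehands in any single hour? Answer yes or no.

Total stagehand-hours = 38; over 9 hours the average is 38/9 > 4, so some hour must exceed 4.

no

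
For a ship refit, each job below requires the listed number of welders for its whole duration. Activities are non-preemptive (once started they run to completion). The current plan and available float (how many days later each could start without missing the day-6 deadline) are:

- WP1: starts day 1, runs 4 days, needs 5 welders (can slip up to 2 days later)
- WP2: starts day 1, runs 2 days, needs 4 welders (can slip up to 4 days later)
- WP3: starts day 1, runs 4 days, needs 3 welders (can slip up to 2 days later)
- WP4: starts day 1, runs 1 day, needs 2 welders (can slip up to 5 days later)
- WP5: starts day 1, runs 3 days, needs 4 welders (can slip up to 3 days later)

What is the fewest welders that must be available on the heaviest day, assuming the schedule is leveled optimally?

12

Early-start (WP1@1, WP2@1, WP3@1, WP4@1, WP5@1) gives peak 18: d1:18  d2:16  d3:12  d4:8  d5:0  d6:0.
Shift WP4→3, WP5→4.
Schedule WP1@1, WP2@1, WP3@1, WP4@3, WP5@4: d1:12  d2:12  d3:10  d4:12  d5:4  d6:4 — peak 12.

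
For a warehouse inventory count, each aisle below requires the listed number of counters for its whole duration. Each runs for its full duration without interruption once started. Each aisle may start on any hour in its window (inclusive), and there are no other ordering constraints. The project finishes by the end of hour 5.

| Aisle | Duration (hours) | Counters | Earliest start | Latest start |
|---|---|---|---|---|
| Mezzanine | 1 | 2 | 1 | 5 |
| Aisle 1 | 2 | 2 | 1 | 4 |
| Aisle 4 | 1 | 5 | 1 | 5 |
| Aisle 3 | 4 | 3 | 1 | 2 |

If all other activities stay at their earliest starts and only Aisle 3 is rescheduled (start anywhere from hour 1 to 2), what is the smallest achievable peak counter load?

Aisle 3@1: h1:12  h2:5  h3:3  h4:3  h5:0 → peak 12
Aisle 3@2: h1:9  h2:5  h3:3  h4:3  h5:3 → peak 9
Best is Aisle 3@2, peak 9.

9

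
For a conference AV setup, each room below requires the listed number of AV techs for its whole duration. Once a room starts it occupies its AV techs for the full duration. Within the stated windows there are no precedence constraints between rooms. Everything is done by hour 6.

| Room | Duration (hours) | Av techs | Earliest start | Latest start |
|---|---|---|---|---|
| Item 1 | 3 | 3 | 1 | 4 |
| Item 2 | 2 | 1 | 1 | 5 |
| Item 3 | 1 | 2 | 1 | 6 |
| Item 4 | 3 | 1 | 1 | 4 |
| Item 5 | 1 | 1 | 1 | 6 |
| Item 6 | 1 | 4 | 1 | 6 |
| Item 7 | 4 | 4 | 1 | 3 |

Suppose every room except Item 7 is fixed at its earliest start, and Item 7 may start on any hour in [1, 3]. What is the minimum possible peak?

12

Item 7@1: h1:16  h2:9  h3:8  h4:4  h5:0  h6:0 → peak 16
Item 7@2: h1:12  h2:9  h3:8  h4:4  h5:4  h6:0 → peak 12
Item 7@3: h1:12  h2:5  h3:8  h4:4  h5:4  h6:4 → peak 12
Best is Item 7@2, peak 12.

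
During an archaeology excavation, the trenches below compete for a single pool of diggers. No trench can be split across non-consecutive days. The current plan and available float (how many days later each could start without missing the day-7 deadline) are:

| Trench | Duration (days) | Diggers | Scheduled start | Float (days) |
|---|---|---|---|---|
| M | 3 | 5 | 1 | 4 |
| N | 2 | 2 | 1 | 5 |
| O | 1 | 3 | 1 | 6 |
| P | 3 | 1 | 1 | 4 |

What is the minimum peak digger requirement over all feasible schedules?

5

Early-start (M@1, N@1, O@1, P@1) gives peak 11: d1:11  d2:8  d3:6  d4:0  d5:0  d6:0  d7:0.
Shift N→4, O→4, P→5.
Schedule M@1, N@4, O@4, P@5: d1:5  d2:5  d3:5  d4:5  d5:3  d6:1  d7:1 — peak 5.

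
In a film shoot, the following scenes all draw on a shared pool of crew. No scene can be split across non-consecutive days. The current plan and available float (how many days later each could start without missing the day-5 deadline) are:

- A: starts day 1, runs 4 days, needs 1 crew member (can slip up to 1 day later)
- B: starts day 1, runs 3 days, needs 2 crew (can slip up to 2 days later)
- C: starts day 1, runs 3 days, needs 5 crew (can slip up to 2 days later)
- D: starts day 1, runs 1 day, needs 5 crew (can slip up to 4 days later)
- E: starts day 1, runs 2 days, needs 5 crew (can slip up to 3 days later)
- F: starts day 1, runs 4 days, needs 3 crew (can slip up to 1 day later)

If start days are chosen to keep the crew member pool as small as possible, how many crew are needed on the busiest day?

11

Early-start (A@1, B@1, C@1, D@1, E@1, F@1) gives peak 21: d1:21  d2:16  d3:11  d4:4  d5:0.
Shift D→5, E→4.
Schedule A@1, B@1, C@1, D@5, E@4, F@1: d1:11  d2:11  d3:11  d4:9  d5:10 — peak 11.
Total crew member-days = 52 over 5 days ⇒ peak ≥ ⌈52/5⌉ = 11, so 11 is optimal.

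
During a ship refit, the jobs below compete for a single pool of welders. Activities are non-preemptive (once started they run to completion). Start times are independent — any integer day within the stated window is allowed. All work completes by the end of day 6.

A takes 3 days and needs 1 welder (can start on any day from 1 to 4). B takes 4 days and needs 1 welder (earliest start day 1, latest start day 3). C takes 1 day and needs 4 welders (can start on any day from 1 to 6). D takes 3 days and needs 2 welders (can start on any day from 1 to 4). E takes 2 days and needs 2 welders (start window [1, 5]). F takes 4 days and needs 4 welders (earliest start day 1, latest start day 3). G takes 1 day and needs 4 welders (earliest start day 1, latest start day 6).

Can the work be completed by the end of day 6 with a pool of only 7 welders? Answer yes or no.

yes

Schedule A@1, B@3, C@1, D@4, E@1, F@2, G@6: d1:7  d2:7  d3:6  d4:7  d5:7  d6:7 — peak 7 ≤ 7.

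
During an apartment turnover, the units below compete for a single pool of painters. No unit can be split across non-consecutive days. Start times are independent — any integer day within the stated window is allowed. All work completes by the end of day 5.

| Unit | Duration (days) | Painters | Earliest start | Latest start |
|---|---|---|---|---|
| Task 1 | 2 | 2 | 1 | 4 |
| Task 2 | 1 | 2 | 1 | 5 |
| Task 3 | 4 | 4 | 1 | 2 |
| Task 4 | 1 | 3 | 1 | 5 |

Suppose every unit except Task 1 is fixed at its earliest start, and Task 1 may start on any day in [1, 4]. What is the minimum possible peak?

9

Task 1@1: d1:11  d2:6  d3:4  d4:4  d5:0 → peak 11
Task 1@2: d1:9  d2:6  d3:6  d4:4  d5:0 → peak 9
Task 1@3: d1:9  d2:4  d3:6  d4:6  d5:0 → peak 9
Task 1@4: d1:9  d2:4  d3:4  d4:6  d5:2 → peak 9
Best is Task 1@2, peak 9.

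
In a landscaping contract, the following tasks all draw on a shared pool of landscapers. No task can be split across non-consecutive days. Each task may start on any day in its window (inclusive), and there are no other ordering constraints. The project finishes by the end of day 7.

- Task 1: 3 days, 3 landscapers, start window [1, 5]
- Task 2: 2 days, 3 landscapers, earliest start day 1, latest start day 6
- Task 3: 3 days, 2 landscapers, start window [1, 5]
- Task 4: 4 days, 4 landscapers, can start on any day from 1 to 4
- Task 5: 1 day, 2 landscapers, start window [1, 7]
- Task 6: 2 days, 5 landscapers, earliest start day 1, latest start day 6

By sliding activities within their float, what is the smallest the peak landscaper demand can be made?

7

Early-start (Task 1@1, Task 2@1, Task 3@1, Task 4@1, Task 5@1, Task 6@1) gives peak 19: d1:19  d2:17  d3:9  d4:4  d5:0  d6:0  d7:0.
Shift Task 2→4, Task 3→5, Task 5→5, Task 6→6.
Schedule Task 1@1, Task 2@4, Task 3@5, Task 4@1, Task 5@5, Task 6@6: d1:7  d2:7  d3:7  d4:7  d5:7  d6:7  d7:7 — peak 7.
Total landscaper-days = 49 over 7 days ⇒ peak ≥ ⌈49/7⌉ = 7, so 7 is optimal.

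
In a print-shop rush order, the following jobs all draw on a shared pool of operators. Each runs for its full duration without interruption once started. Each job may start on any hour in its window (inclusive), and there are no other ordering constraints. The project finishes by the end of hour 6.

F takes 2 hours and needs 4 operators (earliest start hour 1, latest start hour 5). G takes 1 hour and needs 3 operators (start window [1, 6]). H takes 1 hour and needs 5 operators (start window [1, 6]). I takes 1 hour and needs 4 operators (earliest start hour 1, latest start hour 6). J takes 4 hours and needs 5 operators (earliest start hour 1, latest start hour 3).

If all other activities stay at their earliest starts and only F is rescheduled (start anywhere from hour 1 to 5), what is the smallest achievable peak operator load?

F@1: h1:21  h2:9  h3:5  h4:5  h5:0  h6:0 → peak 21
F@2: h1:17  h2:9  h3:9  h4:5  h5:0  h6:0 → peak 17
F@3: h1:17  h2:5  h3:9  h4:9  h5:0  h6:0 → peak 17
F@4: h1:17  h2:5  h3:5  h4:9  h5:4  h6:0 → peak 17
F@5: h1:17  h2:5  h3:5  h4:5  h5:4  h6:4 → peak 17
Best is F@2, peak 17.

17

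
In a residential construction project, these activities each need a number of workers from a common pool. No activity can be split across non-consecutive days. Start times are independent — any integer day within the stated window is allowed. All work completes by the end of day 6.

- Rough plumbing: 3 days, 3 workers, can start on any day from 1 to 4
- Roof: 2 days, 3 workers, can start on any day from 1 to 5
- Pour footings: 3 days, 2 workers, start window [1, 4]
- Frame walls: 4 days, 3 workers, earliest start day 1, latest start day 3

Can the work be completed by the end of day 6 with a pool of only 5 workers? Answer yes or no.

no

Total worker-days = 33; over 6 days the average is 33/6 > 5, so some day must exceed 5.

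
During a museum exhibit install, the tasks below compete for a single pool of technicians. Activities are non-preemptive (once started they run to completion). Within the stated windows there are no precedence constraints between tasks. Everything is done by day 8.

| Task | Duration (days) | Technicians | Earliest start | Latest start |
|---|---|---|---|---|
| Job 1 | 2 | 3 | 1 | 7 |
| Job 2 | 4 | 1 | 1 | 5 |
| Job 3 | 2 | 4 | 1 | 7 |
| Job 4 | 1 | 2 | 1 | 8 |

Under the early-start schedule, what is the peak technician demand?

Early-start schedule: Job 1@1, Job 2@1, Job 3@1, Job 4@1.
Load per day: day 1: 10, day 2: 8, day 3: 1, day 4: 1, day 5: 0, day 6: 0, day 7: 0, day 8: 0.
Peak is 10.

10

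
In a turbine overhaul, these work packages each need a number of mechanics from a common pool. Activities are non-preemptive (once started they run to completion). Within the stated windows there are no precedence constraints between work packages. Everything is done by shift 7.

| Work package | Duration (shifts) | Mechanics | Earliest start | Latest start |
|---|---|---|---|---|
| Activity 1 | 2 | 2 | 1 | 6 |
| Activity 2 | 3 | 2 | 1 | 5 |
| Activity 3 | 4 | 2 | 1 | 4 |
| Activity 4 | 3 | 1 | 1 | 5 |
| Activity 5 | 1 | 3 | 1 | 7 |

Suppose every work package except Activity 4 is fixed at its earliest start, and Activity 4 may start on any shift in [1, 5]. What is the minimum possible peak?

9

Activity 4@1: s1:10  s2:7  s3:5  s4:2  s5:0  s6:0  s7:0 → peak 10
Activity 4@2: s1:9  s2:7  s3:5  s4:3  s5:0  s6:0  s7:0 → peak 9
Activity 4@3: s1:9  s2:6  s3:5  s4:3  s5:1  s6:0  s7:0 → peak 9
Activity 4@4: s1:9  s2:6  s3:4  s4:3  s5:1  s6:1  s7:0 → peak 9
Activity 4@5: s1:9  s2:6  s3:4  s4:2  s5:1  s6:1  s7:1 → peak 9
Best is Activity 4@2, peak 9.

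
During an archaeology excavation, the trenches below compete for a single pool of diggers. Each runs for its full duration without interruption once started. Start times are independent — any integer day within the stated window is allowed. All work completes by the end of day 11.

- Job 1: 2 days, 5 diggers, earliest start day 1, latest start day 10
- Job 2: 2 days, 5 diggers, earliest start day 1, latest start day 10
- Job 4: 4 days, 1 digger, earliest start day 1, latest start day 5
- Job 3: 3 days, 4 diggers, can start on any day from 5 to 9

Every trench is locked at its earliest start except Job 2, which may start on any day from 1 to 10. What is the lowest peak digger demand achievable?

Job 2@1: d1:11  d2:11  d3:1  d4:1  d5:4  d6:4  d7:4  d8:0  d9:0  d10:0  d11:0 → peak 11
Job 2@2: d1:6  d2:11  d3:6  d4:1  d5:4  d6:4  d7:4  d8:0  d9:0  d10:0  d11:0 → peak 11
Job 2@3: d1:6  d2:6  d3:6  d4:6  d5:4  d6:4  d7:4  d8:0  d9:0  d10:0  d11:0 → peak 6
Job 2@4: d1:6  d2:6  d3:1  d4:6  d5:9  d6:4  d7:4  d8:0  d9:0  d10:0  d11:0 → peak 9
Job 2@5: d1:6  d2:6  d3:1  d4:1  d5:9  d6:9  d7:4  d8:0  d9:0  d10:0  d11:0 → peak 9
Job 2@6: d1:6  d2:6  d3:1  d4:1  d5:4  d6:9  d7:9  d8:0  d9:0  d10:0  d11:0 → peak 9
Job 2@7: d1:6  d2:6  d3:1  d4:1  d5:4  d6:4  d7:9  d8:5  d9:0  d10:0  d11:0 → peak 9
Job 2@8: d1:6  d2:6  d3:1  d4:1  d5:4  d6:4  d7:4  d8:5  d9:5  d10:0  d11:0 → peak 6
Job 2@9: d1:6  d2:6  d3:1  d4:1  d5:4  d6:4  d7:4  d8:0  d9:5  d10:5  d11:0 → peak 6
Job 2@10: d1:6  d2:6  d3:1  d4:1  d5:4  d6:4  d7:4  d8:0  d9:0  d10:5  d11:5 → peak 6
Best is Job 2@3, peak 6.

6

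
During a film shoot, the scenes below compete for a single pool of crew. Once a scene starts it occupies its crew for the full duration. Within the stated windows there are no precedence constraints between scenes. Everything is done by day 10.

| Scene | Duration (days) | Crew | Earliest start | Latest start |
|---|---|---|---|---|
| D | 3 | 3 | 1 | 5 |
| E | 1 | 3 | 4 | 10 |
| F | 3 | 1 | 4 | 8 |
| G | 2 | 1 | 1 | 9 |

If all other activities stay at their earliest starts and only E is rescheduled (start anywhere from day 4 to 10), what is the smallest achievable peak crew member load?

4

E@4: d1:4  d2:4  d3:3  d4:4  d5:1  d6:1  d7:0  d8:0  d9:0  d10:0 → peak 4
E@5: d1:4  d2:4  d3:3  d4:1  d5:4  d6:1  d7:0  d8:0  d9:0  d10:0 → peak 4
E@6: d1:4  d2:4  d3:3  d4:1  d5:1  d6:4  d7:0  d8:0  d9:0  d10:0 → peak 4
E@7: d1:4  d2:4  d3:3  d4:1  d5:1  d6:1  d7:3  d8:0  d9:0  d10:0 → peak 4
E@8: d1:4  d2:4  d3:3  d4:1  d5:1  d6:1  d7:0  d8:3  d9:0  d10:0 → peak 4
E@9: d1:4  d2:4  d3:3  d4:1  d5:1  d6:1  d7:0  d8:0  d9:3  d10:0 → peak 4
E@10: d1:4  d2:4  d3:3  d4:1  d5:1  d6:1  d7:0  d8:0  d9:0  d10:3 → peak 4
Best is E@4, peak 4.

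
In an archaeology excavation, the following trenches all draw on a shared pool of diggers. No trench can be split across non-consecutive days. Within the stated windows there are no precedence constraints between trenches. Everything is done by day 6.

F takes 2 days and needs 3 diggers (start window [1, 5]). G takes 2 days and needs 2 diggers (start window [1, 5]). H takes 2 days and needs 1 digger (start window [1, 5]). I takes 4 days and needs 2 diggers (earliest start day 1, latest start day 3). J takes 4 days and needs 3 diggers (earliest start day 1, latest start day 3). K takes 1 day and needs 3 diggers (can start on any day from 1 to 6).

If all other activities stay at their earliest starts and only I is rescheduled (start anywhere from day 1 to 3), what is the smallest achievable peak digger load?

12

I@1: d1:14  d2:11  d3:5  d4:5  d5:0  d6:0 → peak 14
I@2: d1:12  d2:11  d3:5  d4:5  d5:2  d6:0 → peak 12
I@3: d1:12  d2:9  d3:5  d4:5  d5:2  d6:2 → peak 12
Best is I@2, peak 12.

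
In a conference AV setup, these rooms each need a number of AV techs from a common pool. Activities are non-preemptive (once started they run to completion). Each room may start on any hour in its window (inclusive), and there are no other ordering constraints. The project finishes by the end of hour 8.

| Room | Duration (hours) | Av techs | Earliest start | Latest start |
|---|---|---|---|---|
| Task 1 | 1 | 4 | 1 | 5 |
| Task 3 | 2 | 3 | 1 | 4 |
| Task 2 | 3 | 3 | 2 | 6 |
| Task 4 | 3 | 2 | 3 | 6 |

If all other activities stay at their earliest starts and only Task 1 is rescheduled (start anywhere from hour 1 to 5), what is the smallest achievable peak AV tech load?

Task 1@1: h1:7  h2:6  h3:5  h4:5  h5:2  h6:0  h7:0  h8:0 → peak 7
Task 1@2: h1:3  h2:10  h3:5  h4:5  h5:2  h6:0  h7:0  h8:0 → peak 10
Task 1@3: h1:3  h2:6  h3:9  h4:5  h5:2  h6:0  h7:0  h8:0 → peak 9
Task 1@4: h1:3  h2:6  h3:5  h4:9  h5:2  h6:0  h7:0  h8:0 → peak 9
Task 1@5: h1:3  h2:6  h3:5  h4:5  h5:6  h6:0  h7:0  h8:0 → peak 6
Best is Task 1@5, peak 6.

6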